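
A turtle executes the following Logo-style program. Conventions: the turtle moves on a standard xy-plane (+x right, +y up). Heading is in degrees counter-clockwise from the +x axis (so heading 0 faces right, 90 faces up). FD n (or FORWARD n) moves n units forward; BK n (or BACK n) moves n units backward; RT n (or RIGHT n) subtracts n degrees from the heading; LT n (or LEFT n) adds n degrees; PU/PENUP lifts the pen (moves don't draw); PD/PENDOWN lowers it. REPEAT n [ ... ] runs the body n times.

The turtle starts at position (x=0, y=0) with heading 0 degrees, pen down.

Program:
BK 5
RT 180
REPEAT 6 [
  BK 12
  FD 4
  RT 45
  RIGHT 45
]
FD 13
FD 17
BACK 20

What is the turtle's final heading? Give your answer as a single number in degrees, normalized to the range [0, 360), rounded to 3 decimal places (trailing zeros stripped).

Executing turtle program step by step:
Start: pos=(0,0), heading=0, pen down
BK 5: (0,0) -> (-5,0) [heading=0, draw]
RT 180: heading 0 -> 180
REPEAT 6 [
  -- iteration 1/6 --
  BK 12: (-5,0) -> (7,0) [heading=180, draw]
  FD 4: (7,0) -> (3,0) [heading=180, draw]
  RT 45: heading 180 -> 135
  RT 45: heading 135 -> 90
  -- iteration 2/6 --
  BK 12: (3,0) -> (3,-12) [heading=90, draw]
  FD 4: (3,-12) -> (3,-8) [heading=90, draw]
  RT 45: heading 90 -> 45
  RT 45: heading 45 -> 0
  -- iteration 3/6 --
  BK 12: (3,-8) -> (-9,-8) [heading=0, draw]
  FD 4: (-9,-8) -> (-5,-8) [heading=0, draw]
  RT 45: heading 0 -> 315
  RT 45: heading 315 -> 270
  -- iteration 4/6 --
  BK 12: (-5,-8) -> (-5,4) [heading=270, draw]
  FD 4: (-5,4) -> (-5,0) [heading=270, draw]
  RT 45: heading 270 -> 225
  RT 45: heading 225 -> 180
  -- iteration 5/6 --
  BK 12: (-5,0) -> (7,0) [heading=180, draw]
  FD 4: (7,0) -> (3,0) [heading=180, draw]
  RT 45: heading 180 -> 135
  RT 45: heading 135 -> 90
  -- iteration 6/6 --
  BK 12: (3,0) -> (3,-12) [heading=90, draw]
  FD 4: (3,-12) -> (3,-8) [heading=90, draw]
  RT 45: heading 90 -> 45
  RT 45: heading 45 -> 0
]
FD 13: (3,-8) -> (16,-8) [heading=0, draw]
FD 17: (16,-8) -> (33,-8) [heading=0, draw]
BK 20: (33,-8) -> (13,-8) [heading=0, draw]
Final: pos=(13,-8), heading=0, 16 segment(s) drawn

Answer: 0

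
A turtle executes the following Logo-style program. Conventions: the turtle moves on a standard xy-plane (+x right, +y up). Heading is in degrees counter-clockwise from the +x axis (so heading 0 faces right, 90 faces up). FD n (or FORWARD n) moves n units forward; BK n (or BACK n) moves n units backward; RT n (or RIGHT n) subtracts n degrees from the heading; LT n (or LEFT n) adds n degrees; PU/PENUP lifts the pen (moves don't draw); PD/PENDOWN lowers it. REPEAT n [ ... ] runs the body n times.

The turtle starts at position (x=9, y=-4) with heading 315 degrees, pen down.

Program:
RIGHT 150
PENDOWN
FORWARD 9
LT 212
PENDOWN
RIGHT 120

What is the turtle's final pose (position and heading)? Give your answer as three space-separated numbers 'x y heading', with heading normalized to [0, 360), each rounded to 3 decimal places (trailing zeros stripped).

Executing turtle program step by step:
Start: pos=(9,-4), heading=315, pen down
RT 150: heading 315 -> 165
PD: pen down
FD 9: (9,-4) -> (0.307,-1.671) [heading=165, draw]
LT 212: heading 165 -> 17
PD: pen down
RT 120: heading 17 -> 257
Final: pos=(0.307,-1.671), heading=257, 1 segment(s) drawn

Answer: 0.307 -1.671 257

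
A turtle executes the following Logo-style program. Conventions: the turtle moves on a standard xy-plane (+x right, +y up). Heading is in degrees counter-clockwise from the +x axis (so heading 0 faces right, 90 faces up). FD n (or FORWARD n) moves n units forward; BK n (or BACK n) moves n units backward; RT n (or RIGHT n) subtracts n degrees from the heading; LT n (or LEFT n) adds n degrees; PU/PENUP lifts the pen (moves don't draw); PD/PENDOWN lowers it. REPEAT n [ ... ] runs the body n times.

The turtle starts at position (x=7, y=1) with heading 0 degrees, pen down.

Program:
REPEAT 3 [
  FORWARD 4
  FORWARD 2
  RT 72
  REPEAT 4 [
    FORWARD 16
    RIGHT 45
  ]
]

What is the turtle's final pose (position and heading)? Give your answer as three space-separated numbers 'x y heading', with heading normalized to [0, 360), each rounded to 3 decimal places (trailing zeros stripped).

Executing turtle program step by step:
Start: pos=(7,1), heading=0, pen down
REPEAT 3 [
  -- iteration 1/3 --
  FD 4: (7,1) -> (11,1) [heading=0, draw]
  FD 2: (11,1) -> (13,1) [heading=0, draw]
  RT 72: heading 0 -> 288
  REPEAT 4 [
    -- iteration 1/4 --
    FD 16: (13,1) -> (17.944,-14.217) [heading=288, draw]
    RT 45: heading 288 -> 243
    -- iteration 2/4 --
    FD 16: (17.944,-14.217) -> (10.68,-28.473) [heading=243, draw]
    RT 45: heading 243 -> 198
    -- iteration 3/4 --
    FD 16: (10.68,-28.473) -> (-4.536,-33.417) [heading=198, draw]
    RT 45: heading 198 -> 153
    -- iteration 4/4 --
    FD 16: (-4.536,-33.417) -> (-18.793,-26.153) [heading=153, draw]
    RT 45: heading 153 -> 108
  ]
  -- iteration 2/3 --
  FD 4: (-18.793,-26.153) -> (-20.029,-22.349) [heading=108, draw]
  FD 2: (-20.029,-22.349) -> (-20.647,-20.447) [heading=108, draw]
  RT 72: heading 108 -> 36
  REPEAT 4 [
    -- iteration 1/4 --
    FD 16: (-20.647,-20.447) -> (-7.702,-11.043) [heading=36, draw]
    RT 45: heading 36 -> 351
    -- iteration 2/4 --
    FD 16: (-7.702,-11.043) -> (8.101,-13.545) [heading=351, draw]
    RT 45: heading 351 -> 306
    -- iteration 3/4 --
    FD 16: (8.101,-13.545) -> (17.505,-26.49) [heading=306, draw]
    RT 45: heading 306 -> 261
    -- iteration 4/4 --
    FD 16: (17.505,-26.49) -> (15.002,-42.293) [heading=261, draw]
    RT 45: heading 261 -> 216
  ]
  -- iteration 3/3 --
  FD 4: (15.002,-42.293) -> (11.766,-44.644) [heading=216, draw]
  FD 2: (11.766,-44.644) -> (10.148,-45.819) [heading=216, draw]
  RT 72: heading 216 -> 144
  REPEAT 4 [
    -- iteration 1/4 --
    FD 16: (10.148,-45.819) -> (-2.796,-36.415) [heading=144, draw]
    RT 45: heading 144 -> 99
    -- iteration 2/4 --
    FD 16: (-2.796,-36.415) -> (-5.299,-20.612) [heading=99, draw]
    RT 45: heading 99 -> 54
    -- iteration 3/4 --
    FD 16: (-5.299,-20.612) -> (4.105,-7.668) [heading=54, draw]
    RT 45: heading 54 -> 9
    -- iteration 4/4 --
    FD 16: (4.105,-7.668) -> (19.908,-5.165) [heading=9, draw]
    RT 45: heading 9 -> 324
  ]
]
Final: pos=(19.908,-5.165), heading=324, 18 segment(s) drawn

Answer: 19.908 -5.165 324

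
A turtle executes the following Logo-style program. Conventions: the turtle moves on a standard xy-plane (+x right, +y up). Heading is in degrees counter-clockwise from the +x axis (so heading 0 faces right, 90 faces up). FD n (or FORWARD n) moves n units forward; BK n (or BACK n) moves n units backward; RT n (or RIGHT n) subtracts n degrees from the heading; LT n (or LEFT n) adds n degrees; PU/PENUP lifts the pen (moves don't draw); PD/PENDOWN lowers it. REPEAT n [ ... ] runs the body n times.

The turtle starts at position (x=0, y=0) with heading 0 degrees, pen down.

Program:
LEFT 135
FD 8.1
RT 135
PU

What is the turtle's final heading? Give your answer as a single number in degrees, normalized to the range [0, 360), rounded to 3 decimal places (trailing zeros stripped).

Answer: 0

Derivation:
Executing turtle program step by step:
Start: pos=(0,0), heading=0, pen down
LT 135: heading 0 -> 135
FD 8.1: (0,0) -> (-5.728,5.728) [heading=135, draw]
RT 135: heading 135 -> 0
PU: pen up
Final: pos=(-5.728,5.728), heading=0, 1 segment(s) drawn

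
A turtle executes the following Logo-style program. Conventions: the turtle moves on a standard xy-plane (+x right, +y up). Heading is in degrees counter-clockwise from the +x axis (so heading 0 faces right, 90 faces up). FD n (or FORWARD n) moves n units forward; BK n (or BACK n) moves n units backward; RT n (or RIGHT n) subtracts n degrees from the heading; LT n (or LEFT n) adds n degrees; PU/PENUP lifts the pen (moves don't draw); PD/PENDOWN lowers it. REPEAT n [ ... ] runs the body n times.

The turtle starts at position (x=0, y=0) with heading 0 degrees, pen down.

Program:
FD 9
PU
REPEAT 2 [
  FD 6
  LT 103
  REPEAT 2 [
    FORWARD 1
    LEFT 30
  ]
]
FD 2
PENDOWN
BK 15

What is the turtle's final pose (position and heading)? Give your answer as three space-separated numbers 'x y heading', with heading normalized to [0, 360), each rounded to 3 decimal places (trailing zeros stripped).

Answer: -2.054 8.833 326

Derivation:
Executing turtle program step by step:
Start: pos=(0,0), heading=0, pen down
FD 9: (0,0) -> (9,0) [heading=0, draw]
PU: pen up
REPEAT 2 [
  -- iteration 1/2 --
  FD 6: (9,0) -> (15,0) [heading=0, move]
  LT 103: heading 0 -> 103
  REPEAT 2 [
    -- iteration 1/2 --
    FD 1: (15,0) -> (14.775,0.974) [heading=103, move]
    LT 30: heading 103 -> 133
    -- iteration 2/2 --
    FD 1: (14.775,0.974) -> (14.093,1.706) [heading=133, move]
    LT 30: heading 133 -> 163
  ]
  -- iteration 2/2 --
  FD 6: (14.093,1.706) -> (8.355,3.46) [heading=163, move]
  LT 103: heading 163 -> 266
  REPEAT 2 [
    -- iteration 1/2 --
    FD 1: (8.355,3.46) -> (8.285,2.462) [heading=266, move]
    LT 30: heading 266 -> 296
    -- iteration 2/2 --
    FD 1: (8.285,2.462) -> (8.724,1.564) [heading=296, move]
    LT 30: heading 296 -> 326
  ]
]
FD 2: (8.724,1.564) -> (10.382,0.445) [heading=326, move]
PD: pen down
BK 15: (10.382,0.445) -> (-2.054,8.833) [heading=326, draw]
Final: pos=(-2.054,8.833), heading=326, 2 segment(s) drawn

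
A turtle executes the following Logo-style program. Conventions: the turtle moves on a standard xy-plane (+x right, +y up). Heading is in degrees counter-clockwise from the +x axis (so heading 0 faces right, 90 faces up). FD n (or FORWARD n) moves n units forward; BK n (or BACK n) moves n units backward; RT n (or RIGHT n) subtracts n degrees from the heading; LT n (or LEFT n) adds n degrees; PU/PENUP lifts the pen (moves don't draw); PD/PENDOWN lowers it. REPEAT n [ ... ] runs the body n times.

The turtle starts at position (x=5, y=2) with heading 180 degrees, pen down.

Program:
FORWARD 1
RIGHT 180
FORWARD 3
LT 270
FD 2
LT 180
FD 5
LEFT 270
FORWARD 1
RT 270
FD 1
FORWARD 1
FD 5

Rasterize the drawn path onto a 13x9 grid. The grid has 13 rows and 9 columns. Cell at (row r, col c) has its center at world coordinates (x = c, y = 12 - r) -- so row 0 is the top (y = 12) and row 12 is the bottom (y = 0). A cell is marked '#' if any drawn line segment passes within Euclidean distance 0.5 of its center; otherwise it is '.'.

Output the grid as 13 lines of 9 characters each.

Answer: ........#
........#
........#
........#
........#
........#
........#
.......##
.......#.
.......#.
....####.
.......#.
.......#.

Derivation:
Segment 0: (5,2) -> (4,2)
Segment 1: (4,2) -> (7,2)
Segment 2: (7,2) -> (7,0)
Segment 3: (7,0) -> (7,5)
Segment 4: (7,5) -> (8,5)
Segment 5: (8,5) -> (8,6)
Segment 6: (8,6) -> (8,7)
Segment 7: (8,7) -> (8,12)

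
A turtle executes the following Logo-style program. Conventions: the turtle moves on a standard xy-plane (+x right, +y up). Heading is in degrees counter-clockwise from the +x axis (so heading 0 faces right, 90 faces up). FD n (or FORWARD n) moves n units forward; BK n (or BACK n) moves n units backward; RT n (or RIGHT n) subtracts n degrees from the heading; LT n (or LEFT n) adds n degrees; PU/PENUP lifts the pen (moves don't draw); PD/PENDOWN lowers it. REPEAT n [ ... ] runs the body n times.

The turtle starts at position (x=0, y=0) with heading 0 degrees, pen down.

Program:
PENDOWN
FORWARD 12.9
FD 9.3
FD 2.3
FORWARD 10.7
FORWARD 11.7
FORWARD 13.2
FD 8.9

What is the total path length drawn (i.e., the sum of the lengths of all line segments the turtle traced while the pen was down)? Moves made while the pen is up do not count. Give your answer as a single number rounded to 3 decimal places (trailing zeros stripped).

Executing turtle program step by step:
Start: pos=(0,0), heading=0, pen down
PD: pen down
FD 12.9: (0,0) -> (12.9,0) [heading=0, draw]
FD 9.3: (12.9,0) -> (22.2,0) [heading=0, draw]
FD 2.3: (22.2,0) -> (24.5,0) [heading=0, draw]
FD 10.7: (24.5,0) -> (35.2,0) [heading=0, draw]
FD 11.7: (35.2,0) -> (46.9,0) [heading=0, draw]
FD 13.2: (46.9,0) -> (60.1,0) [heading=0, draw]
FD 8.9: (60.1,0) -> (69,0) [heading=0, draw]
Final: pos=(69,0), heading=0, 7 segment(s) drawn

Segment lengths:
  seg 1: (0,0) -> (12.9,0), length = 12.9
  seg 2: (12.9,0) -> (22.2,0), length = 9.3
  seg 3: (22.2,0) -> (24.5,0), length = 2.3
  seg 4: (24.5,0) -> (35.2,0), length = 10.7
  seg 5: (35.2,0) -> (46.9,0), length = 11.7
  seg 6: (46.9,0) -> (60.1,0), length = 13.2
  seg 7: (60.1,0) -> (69,0), length = 8.9
Total = 69

Answer: 69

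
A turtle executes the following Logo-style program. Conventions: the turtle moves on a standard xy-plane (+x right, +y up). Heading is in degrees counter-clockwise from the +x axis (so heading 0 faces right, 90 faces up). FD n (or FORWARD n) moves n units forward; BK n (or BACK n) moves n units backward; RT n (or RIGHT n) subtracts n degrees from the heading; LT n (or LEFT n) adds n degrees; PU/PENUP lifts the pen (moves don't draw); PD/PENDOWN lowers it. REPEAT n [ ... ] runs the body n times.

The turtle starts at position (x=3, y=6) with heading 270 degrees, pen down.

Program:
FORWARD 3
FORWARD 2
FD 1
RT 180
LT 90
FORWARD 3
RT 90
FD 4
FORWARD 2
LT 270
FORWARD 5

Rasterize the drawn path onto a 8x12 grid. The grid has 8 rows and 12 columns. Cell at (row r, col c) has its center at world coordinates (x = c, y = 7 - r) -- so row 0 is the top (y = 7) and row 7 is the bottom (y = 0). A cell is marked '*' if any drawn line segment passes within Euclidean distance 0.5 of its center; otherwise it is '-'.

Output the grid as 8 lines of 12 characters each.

Segment 0: (3,6) -> (3,3)
Segment 1: (3,3) -> (3,1)
Segment 2: (3,1) -> (3,0)
Segment 3: (3,0) -> (-0,0)
Segment 4: (-0,0) -> (-0,4)
Segment 5: (-0,4) -> (-0,6)
Segment 6: (-0,6) -> (5,6)

Answer: ------------
******------
*--*--------
*--*--------
*--*--------
*--*--------
*--*--------
****--------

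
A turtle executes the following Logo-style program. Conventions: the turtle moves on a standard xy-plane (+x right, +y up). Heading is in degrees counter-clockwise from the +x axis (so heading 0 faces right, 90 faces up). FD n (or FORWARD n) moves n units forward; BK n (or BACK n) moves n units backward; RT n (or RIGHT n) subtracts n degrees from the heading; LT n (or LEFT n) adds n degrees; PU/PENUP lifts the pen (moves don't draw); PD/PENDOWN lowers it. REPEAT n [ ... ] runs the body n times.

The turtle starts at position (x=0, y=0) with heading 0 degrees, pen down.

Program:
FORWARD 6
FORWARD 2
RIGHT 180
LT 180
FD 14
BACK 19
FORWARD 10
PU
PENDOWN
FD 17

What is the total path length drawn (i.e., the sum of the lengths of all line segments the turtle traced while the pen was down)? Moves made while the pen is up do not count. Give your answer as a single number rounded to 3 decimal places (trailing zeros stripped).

Answer: 68

Derivation:
Executing turtle program step by step:
Start: pos=(0,0), heading=0, pen down
FD 6: (0,0) -> (6,0) [heading=0, draw]
FD 2: (6,0) -> (8,0) [heading=0, draw]
RT 180: heading 0 -> 180
LT 180: heading 180 -> 0
FD 14: (8,0) -> (22,0) [heading=0, draw]
BK 19: (22,0) -> (3,0) [heading=0, draw]
FD 10: (3,0) -> (13,0) [heading=0, draw]
PU: pen up
PD: pen down
FD 17: (13,0) -> (30,0) [heading=0, draw]
Final: pos=(30,0), heading=0, 6 segment(s) drawn

Segment lengths:
  seg 1: (0,0) -> (6,0), length = 6
  seg 2: (6,0) -> (8,0), length = 2
  seg 3: (8,0) -> (22,0), length = 14
  seg 4: (22,0) -> (3,0), length = 19
  seg 5: (3,0) -> (13,0), length = 10
  seg 6: (13,0) -> (30,0), length = 17
Total = 68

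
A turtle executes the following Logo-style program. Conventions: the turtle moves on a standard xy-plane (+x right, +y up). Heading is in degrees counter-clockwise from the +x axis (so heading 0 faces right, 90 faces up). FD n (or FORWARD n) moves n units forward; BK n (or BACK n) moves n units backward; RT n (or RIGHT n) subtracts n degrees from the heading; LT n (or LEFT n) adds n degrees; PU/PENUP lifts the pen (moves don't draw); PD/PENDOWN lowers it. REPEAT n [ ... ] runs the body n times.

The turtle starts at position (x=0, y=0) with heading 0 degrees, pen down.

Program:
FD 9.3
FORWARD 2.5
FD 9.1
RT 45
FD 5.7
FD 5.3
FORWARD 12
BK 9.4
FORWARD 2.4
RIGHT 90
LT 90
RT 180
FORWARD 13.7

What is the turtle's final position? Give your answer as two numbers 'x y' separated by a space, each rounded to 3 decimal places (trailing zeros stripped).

Executing turtle program step by step:
Start: pos=(0,0), heading=0, pen down
FD 9.3: (0,0) -> (9.3,0) [heading=0, draw]
FD 2.5: (9.3,0) -> (11.8,0) [heading=0, draw]
FD 9.1: (11.8,0) -> (20.9,0) [heading=0, draw]
RT 45: heading 0 -> 315
FD 5.7: (20.9,0) -> (24.931,-4.031) [heading=315, draw]
FD 5.3: (24.931,-4.031) -> (28.678,-7.778) [heading=315, draw]
FD 12: (28.678,-7.778) -> (37.163,-16.263) [heading=315, draw]
BK 9.4: (37.163,-16.263) -> (30.517,-9.617) [heading=315, draw]
FD 2.4: (30.517,-9.617) -> (32.214,-11.314) [heading=315, draw]
RT 90: heading 315 -> 225
LT 90: heading 225 -> 315
RT 180: heading 315 -> 135
FD 13.7: (32.214,-11.314) -> (22.526,-1.626) [heading=135, draw]
Final: pos=(22.526,-1.626), heading=135, 9 segment(s) drawn

Answer: 22.526 -1.626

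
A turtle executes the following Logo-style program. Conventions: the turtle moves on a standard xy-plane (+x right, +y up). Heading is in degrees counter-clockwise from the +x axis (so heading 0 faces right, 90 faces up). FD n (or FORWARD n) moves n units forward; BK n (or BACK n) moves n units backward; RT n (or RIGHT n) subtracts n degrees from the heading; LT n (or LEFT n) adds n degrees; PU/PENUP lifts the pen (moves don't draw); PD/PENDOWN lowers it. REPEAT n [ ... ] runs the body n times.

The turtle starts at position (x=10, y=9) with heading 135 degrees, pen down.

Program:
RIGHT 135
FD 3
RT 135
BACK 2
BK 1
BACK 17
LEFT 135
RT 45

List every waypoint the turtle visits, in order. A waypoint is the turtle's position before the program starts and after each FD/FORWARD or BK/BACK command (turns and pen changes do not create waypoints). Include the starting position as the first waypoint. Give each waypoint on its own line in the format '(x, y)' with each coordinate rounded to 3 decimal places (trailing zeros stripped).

Answer: (10, 9)
(13, 9)
(14.414, 10.414)
(15.121, 11.121)
(27.142, 23.142)

Derivation:
Executing turtle program step by step:
Start: pos=(10,9), heading=135, pen down
RT 135: heading 135 -> 0
FD 3: (10,9) -> (13,9) [heading=0, draw]
RT 135: heading 0 -> 225
BK 2: (13,9) -> (14.414,10.414) [heading=225, draw]
BK 1: (14.414,10.414) -> (15.121,11.121) [heading=225, draw]
BK 17: (15.121,11.121) -> (27.142,23.142) [heading=225, draw]
LT 135: heading 225 -> 0
RT 45: heading 0 -> 315
Final: pos=(27.142,23.142), heading=315, 4 segment(s) drawn
Waypoints (5 total):
(10, 9)
(13, 9)
(14.414, 10.414)
(15.121, 11.121)
(27.142, 23.142)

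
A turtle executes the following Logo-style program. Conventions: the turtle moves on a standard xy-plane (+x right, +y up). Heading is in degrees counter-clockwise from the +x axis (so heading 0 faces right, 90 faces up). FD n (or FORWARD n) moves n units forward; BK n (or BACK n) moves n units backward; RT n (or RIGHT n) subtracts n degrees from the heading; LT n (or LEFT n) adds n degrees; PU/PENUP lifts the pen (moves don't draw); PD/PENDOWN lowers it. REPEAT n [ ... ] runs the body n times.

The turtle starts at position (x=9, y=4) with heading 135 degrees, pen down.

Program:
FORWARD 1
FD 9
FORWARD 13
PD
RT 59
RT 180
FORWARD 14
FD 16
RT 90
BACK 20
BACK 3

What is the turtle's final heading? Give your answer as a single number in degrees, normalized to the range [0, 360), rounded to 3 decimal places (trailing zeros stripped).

Executing turtle program step by step:
Start: pos=(9,4), heading=135, pen down
FD 1: (9,4) -> (8.293,4.707) [heading=135, draw]
FD 9: (8.293,4.707) -> (1.929,11.071) [heading=135, draw]
FD 13: (1.929,11.071) -> (-7.263,20.263) [heading=135, draw]
PD: pen down
RT 59: heading 135 -> 76
RT 180: heading 76 -> 256
FD 14: (-7.263,20.263) -> (-10.65,6.679) [heading=256, draw]
FD 16: (-10.65,6.679) -> (-14.521,-8.845) [heading=256, draw]
RT 90: heading 256 -> 166
BK 20: (-14.521,-8.845) -> (4.885,-13.684) [heading=166, draw]
BK 3: (4.885,-13.684) -> (7.796,-14.41) [heading=166, draw]
Final: pos=(7.796,-14.41), heading=166, 7 segment(s) drawn

Answer: 166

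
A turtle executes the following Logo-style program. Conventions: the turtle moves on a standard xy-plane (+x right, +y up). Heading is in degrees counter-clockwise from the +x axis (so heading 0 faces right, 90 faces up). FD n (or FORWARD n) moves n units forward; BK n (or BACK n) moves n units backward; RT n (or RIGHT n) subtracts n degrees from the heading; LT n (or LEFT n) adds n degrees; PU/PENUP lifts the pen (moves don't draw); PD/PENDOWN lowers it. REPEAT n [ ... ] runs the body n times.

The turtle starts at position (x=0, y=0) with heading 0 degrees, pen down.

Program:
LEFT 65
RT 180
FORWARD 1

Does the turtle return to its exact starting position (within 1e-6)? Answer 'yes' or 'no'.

Executing turtle program step by step:
Start: pos=(0,0), heading=0, pen down
LT 65: heading 0 -> 65
RT 180: heading 65 -> 245
FD 1: (0,0) -> (-0.423,-0.906) [heading=245, draw]
Final: pos=(-0.423,-0.906), heading=245, 1 segment(s) drawn

Start position: (0, 0)
Final position: (-0.423, -0.906)
Distance = 1; >= 1e-6 -> NOT closed

Answer: no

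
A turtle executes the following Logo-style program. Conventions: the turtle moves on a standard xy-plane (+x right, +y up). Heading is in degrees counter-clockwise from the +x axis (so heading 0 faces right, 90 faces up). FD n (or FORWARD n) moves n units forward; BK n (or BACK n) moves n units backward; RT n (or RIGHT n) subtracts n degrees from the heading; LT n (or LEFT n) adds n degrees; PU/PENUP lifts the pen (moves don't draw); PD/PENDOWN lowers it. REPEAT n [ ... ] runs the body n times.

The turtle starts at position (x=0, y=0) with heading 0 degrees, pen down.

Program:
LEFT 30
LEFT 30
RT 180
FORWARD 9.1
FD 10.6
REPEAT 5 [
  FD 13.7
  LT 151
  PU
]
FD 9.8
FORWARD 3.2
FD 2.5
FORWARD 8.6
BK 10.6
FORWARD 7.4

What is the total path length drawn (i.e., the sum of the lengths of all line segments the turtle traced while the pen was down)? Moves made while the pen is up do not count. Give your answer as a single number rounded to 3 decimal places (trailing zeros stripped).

Answer: 33.4

Derivation:
Executing turtle program step by step:
Start: pos=(0,0), heading=0, pen down
LT 30: heading 0 -> 30
LT 30: heading 30 -> 60
RT 180: heading 60 -> 240
FD 9.1: (0,0) -> (-4.55,-7.881) [heading=240, draw]
FD 10.6: (-4.55,-7.881) -> (-9.85,-17.061) [heading=240, draw]
REPEAT 5 [
  -- iteration 1/5 --
  FD 13.7: (-9.85,-17.061) -> (-16.7,-28.925) [heading=240, draw]
  LT 151: heading 240 -> 31
  PU: pen up
  -- iteration 2/5 --
  FD 13.7: (-16.7,-28.925) -> (-4.957,-21.869) [heading=31, move]
  LT 151: heading 31 -> 182
  PU: pen up
  -- iteration 3/5 --
  FD 13.7: (-4.957,-21.869) -> (-18.648,-22.347) [heading=182, move]
  LT 151: heading 182 -> 333
  PU: pen up
  -- iteration 4/5 --
  FD 13.7: (-18.648,-22.347) -> (-6.442,-28.567) [heading=333, move]
  LT 151: heading 333 -> 124
  PU: pen up
  -- iteration 5/5 --
  FD 13.7: (-6.442,-28.567) -> (-14.103,-17.209) [heading=124, move]
  LT 151: heading 124 -> 275
  PU: pen up
]
FD 9.8: (-14.103,-17.209) -> (-13.248,-26.972) [heading=275, move]
FD 3.2: (-13.248,-26.972) -> (-12.97,-30.16) [heading=275, move]
FD 2.5: (-12.97,-30.16) -> (-12.752,-32.65) [heading=275, move]
FD 8.6: (-12.752,-32.65) -> (-12.002,-41.217) [heading=275, move]
BK 10.6: (-12.002,-41.217) -> (-12.926,-30.658) [heading=275, move]
FD 7.4: (-12.926,-30.658) -> (-12.281,-38.03) [heading=275, move]
Final: pos=(-12.281,-38.03), heading=275, 3 segment(s) drawn

Segment lengths:
  seg 1: (0,0) -> (-4.55,-7.881), length = 9.1
  seg 2: (-4.55,-7.881) -> (-9.85,-17.061), length = 10.6
  seg 3: (-9.85,-17.061) -> (-16.7,-28.925), length = 13.7
Total = 33.4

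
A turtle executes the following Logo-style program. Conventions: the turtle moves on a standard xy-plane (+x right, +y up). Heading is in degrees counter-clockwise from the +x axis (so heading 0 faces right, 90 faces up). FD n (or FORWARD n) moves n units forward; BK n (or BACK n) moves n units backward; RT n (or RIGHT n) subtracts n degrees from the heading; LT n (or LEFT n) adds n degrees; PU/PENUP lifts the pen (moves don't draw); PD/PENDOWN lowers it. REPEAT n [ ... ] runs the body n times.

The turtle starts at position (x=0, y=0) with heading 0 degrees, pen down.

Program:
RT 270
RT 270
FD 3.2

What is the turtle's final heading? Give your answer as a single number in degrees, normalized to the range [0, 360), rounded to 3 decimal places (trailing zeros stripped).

Answer: 180

Derivation:
Executing turtle program step by step:
Start: pos=(0,0), heading=0, pen down
RT 270: heading 0 -> 90
RT 270: heading 90 -> 180
FD 3.2: (0,0) -> (-3.2,0) [heading=180, draw]
Final: pos=(-3.2,0), heading=180, 1 segment(s) drawn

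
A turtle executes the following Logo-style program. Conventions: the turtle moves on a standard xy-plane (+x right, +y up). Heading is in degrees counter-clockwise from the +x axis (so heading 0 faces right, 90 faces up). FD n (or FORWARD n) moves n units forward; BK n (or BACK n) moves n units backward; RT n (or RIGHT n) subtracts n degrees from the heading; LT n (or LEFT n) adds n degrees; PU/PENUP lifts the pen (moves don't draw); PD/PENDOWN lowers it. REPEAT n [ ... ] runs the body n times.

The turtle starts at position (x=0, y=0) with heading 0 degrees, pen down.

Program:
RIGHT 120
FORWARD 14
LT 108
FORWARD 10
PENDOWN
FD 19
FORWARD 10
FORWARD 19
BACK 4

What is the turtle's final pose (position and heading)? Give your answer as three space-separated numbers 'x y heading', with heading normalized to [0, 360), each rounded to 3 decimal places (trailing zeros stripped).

Answer: 45.82 -23.352 348

Derivation:
Executing turtle program step by step:
Start: pos=(0,0), heading=0, pen down
RT 120: heading 0 -> 240
FD 14: (0,0) -> (-7,-12.124) [heading=240, draw]
LT 108: heading 240 -> 348
FD 10: (-7,-12.124) -> (2.781,-14.203) [heading=348, draw]
PD: pen down
FD 19: (2.781,-14.203) -> (21.366,-18.154) [heading=348, draw]
FD 10: (21.366,-18.154) -> (31.148,-20.233) [heading=348, draw]
FD 19: (31.148,-20.233) -> (49.733,-24.183) [heading=348, draw]
BK 4: (49.733,-24.183) -> (45.82,-23.352) [heading=348, draw]
Final: pos=(45.82,-23.352), heading=348, 6 segment(s) drawn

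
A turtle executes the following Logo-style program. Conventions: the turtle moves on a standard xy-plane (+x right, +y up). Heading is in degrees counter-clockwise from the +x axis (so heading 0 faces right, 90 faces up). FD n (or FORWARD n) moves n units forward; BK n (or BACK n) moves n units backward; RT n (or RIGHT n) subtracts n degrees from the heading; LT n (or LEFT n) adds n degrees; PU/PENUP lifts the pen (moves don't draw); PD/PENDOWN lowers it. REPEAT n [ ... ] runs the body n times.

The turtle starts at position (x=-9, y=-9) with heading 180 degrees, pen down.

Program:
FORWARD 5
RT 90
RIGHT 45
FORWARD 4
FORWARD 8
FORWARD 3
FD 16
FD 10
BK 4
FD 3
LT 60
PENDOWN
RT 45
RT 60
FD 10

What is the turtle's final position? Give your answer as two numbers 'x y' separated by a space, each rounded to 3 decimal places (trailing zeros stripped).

Answer: 24.284 19.284

Derivation:
Executing turtle program step by step:
Start: pos=(-9,-9), heading=180, pen down
FD 5: (-9,-9) -> (-14,-9) [heading=180, draw]
RT 90: heading 180 -> 90
RT 45: heading 90 -> 45
FD 4: (-14,-9) -> (-11.172,-6.172) [heading=45, draw]
FD 8: (-11.172,-6.172) -> (-5.515,-0.515) [heading=45, draw]
FD 3: (-5.515,-0.515) -> (-3.393,1.607) [heading=45, draw]
FD 16: (-3.393,1.607) -> (7.92,12.92) [heading=45, draw]
FD 10: (7.92,12.92) -> (14.991,19.991) [heading=45, draw]
BK 4: (14.991,19.991) -> (12.163,17.163) [heading=45, draw]
FD 3: (12.163,17.163) -> (14.284,19.284) [heading=45, draw]
LT 60: heading 45 -> 105
PD: pen down
RT 45: heading 105 -> 60
RT 60: heading 60 -> 0
FD 10: (14.284,19.284) -> (24.284,19.284) [heading=0, draw]
Final: pos=(24.284,19.284), heading=0, 9 segment(s) drawn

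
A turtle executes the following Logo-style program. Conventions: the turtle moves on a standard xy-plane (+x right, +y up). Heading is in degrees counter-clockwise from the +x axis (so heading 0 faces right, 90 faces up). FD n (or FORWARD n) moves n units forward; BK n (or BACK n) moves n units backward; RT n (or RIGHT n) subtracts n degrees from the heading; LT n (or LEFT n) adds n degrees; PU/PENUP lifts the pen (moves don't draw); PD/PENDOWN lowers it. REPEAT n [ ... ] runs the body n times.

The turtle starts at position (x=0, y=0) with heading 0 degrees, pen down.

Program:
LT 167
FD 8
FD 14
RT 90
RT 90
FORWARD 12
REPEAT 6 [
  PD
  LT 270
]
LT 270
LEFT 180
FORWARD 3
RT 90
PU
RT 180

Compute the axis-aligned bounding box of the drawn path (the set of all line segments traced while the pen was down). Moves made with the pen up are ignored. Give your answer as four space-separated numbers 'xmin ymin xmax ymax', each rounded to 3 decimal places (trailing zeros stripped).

Answer: -21.436 -0.674 0 4.949

Derivation:
Executing turtle program step by step:
Start: pos=(0,0), heading=0, pen down
LT 167: heading 0 -> 167
FD 8: (0,0) -> (-7.795,1.8) [heading=167, draw]
FD 14: (-7.795,1.8) -> (-21.436,4.949) [heading=167, draw]
RT 90: heading 167 -> 77
RT 90: heading 77 -> 347
FD 12: (-21.436,4.949) -> (-9.744,2.25) [heading=347, draw]
REPEAT 6 [
  -- iteration 1/6 --
  PD: pen down
  LT 270: heading 347 -> 257
  -- iteration 2/6 --
  PD: pen down
  LT 270: heading 257 -> 167
  -- iteration 3/6 --
  PD: pen down
  LT 270: heading 167 -> 77
  -- iteration 4/6 --
  PD: pen down
  LT 270: heading 77 -> 347
  -- iteration 5/6 --
  PD: pen down
  LT 270: heading 347 -> 257
  -- iteration 6/6 --
  PD: pen down
  LT 270: heading 257 -> 167
]
LT 270: heading 167 -> 77
LT 180: heading 77 -> 257
FD 3: (-9.744,2.25) -> (-10.419,-0.674) [heading=257, draw]
RT 90: heading 257 -> 167
PU: pen up
RT 180: heading 167 -> 347
Final: pos=(-10.419,-0.674), heading=347, 4 segment(s) drawn

Segment endpoints: x in {-21.436, -10.419, -9.744, -7.795, 0}, y in {-0.674, 0, 1.8, 2.25, 4.949}
xmin=-21.436, ymin=-0.674, xmax=0, ymax=4.949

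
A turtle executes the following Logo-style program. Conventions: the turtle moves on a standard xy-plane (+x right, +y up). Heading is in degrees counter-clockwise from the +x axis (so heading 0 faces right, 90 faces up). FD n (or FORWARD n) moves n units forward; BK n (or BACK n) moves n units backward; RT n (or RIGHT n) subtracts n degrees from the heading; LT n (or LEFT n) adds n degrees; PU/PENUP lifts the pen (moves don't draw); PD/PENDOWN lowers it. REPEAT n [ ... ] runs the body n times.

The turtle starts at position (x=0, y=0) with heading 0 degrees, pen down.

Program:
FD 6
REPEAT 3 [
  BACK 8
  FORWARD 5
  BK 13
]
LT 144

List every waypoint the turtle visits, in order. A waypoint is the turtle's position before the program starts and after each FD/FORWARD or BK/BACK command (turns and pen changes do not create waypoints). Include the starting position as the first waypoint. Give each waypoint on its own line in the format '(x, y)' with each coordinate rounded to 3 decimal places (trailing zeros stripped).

Answer: (0, 0)
(6, 0)
(-2, 0)
(3, 0)
(-10, 0)
(-18, 0)
(-13, 0)
(-26, 0)
(-34, 0)
(-29, 0)
(-42, 0)

Derivation:
Executing turtle program step by step:
Start: pos=(0,0), heading=0, pen down
FD 6: (0,0) -> (6,0) [heading=0, draw]
REPEAT 3 [
  -- iteration 1/3 --
  BK 8: (6,0) -> (-2,0) [heading=0, draw]
  FD 5: (-2,0) -> (3,0) [heading=0, draw]
  BK 13: (3,0) -> (-10,0) [heading=0, draw]
  -- iteration 2/3 --
  BK 8: (-10,0) -> (-18,0) [heading=0, draw]
  FD 5: (-18,0) -> (-13,0) [heading=0, draw]
  BK 13: (-13,0) -> (-26,0) [heading=0, draw]
  -- iteration 3/3 --
  BK 8: (-26,0) -> (-34,0) [heading=0, draw]
  FD 5: (-34,0) -> (-29,0) [heading=0, draw]
  BK 13: (-29,0) -> (-42,0) [heading=0, draw]
]
LT 144: heading 0 -> 144
Final: pos=(-42,0), heading=144, 10 segment(s) drawn
Waypoints (11 total):
(0, 0)
(6, 0)
(-2, 0)
(3, 0)
(-10, 0)
(-18, 0)
(-13, 0)
(-26, 0)
(-34, 0)
(-29, 0)
(-42, 0)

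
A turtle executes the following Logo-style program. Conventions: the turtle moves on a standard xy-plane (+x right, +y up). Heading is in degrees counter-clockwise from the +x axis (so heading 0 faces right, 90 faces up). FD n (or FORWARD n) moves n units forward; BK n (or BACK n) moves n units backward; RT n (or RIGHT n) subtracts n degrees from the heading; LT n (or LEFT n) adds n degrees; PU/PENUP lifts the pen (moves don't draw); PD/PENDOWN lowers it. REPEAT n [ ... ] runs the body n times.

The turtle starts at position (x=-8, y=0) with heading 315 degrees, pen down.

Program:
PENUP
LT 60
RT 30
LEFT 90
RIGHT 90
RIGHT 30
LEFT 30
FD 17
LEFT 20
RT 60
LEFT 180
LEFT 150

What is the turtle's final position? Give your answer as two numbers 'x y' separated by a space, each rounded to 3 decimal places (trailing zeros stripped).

Answer: 8.421 -4.4

Derivation:
Executing turtle program step by step:
Start: pos=(-8,0), heading=315, pen down
PU: pen up
LT 60: heading 315 -> 15
RT 30: heading 15 -> 345
LT 90: heading 345 -> 75
RT 90: heading 75 -> 345
RT 30: heading 345 -> 315
LT 30: heading 315 -> 345
FD 17: (-8,0) -> (8.421,-4.4) [heading=345, move]
LT 20: heading 345 -> 5
RT 60: heading 5 -> 305
LT 180: heading 305 -> 125
LT 150: heading 125 -> 275
Final: pos=(8.421,-4.4), heading=275, 0 segment(s) drawn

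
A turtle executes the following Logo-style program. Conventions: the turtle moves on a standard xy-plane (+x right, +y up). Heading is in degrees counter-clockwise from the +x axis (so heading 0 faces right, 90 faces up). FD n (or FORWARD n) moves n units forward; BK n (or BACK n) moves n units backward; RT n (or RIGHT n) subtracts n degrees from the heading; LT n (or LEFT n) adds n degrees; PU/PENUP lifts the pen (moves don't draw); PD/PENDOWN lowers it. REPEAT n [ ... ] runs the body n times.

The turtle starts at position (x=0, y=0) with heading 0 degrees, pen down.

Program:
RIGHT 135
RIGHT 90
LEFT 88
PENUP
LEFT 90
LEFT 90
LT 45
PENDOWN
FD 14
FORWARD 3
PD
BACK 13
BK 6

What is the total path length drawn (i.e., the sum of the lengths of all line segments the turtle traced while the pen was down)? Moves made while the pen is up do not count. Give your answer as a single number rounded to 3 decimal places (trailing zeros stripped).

Answer: 36

Derivation:
Executing turtle program step by step:
Start: pos=(0,0), heading=0, pen down
RT 135: heading 0 -> 225
RT 90: heading 225 -> 135
LT 88: heading 135 -> 223
PU: pen up
LT 90: heading 223 -> 313
LT 90: heading 313 -> 43
LT 45: heading 43 -> 88
PD: pen down
FD 14: (0,0) -> (0.489,13.991) [heading=88, draw]
FD 3: (0.489,13.991) -> (0.593,16.99) [heading=88, draw]
PD: pen down
BK 13: (0.593,16.99) -> (0.14,3.998) [heading=88, draw]
BK 6: (0.14,3.998) -> (-0.07,-1.999) [heading=88, draw]
Final: pos=(-0.07,-1.999), heading=88, 4 segment(s) drawn

Segment lengths:
  seg 1: (0,0) -> (0.489,13.991), length = 14
  seg 2: (0.489,13.991) -> (0.593,16.99), length = 3
  seg 3: (0.593,16.99) -> (0.14,3.998), length = 13
  seg 4: (0.14,3.998) -> (-0.07,-1.999), length = 6
Total = 36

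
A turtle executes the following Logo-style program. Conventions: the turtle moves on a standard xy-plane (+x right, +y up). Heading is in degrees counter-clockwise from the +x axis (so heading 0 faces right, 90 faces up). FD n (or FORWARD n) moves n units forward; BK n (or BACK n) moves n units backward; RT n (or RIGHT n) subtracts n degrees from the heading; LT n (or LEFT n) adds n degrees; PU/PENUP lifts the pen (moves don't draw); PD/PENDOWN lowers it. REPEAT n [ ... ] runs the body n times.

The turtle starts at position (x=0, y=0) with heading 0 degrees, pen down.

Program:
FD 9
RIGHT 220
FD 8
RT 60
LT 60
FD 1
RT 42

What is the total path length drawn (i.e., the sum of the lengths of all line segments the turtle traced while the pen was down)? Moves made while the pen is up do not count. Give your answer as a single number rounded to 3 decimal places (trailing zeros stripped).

Answer: 18

Derivation:
Executing turtle program step by step:
Start: pos=(0,0), heading=0, pen down
FD 9: (0,0) -> (9,0) [heading=0, draw]
RT 220: heading 0 -> 140
FD 8: (9,0) -> (2.872,5.142) [heading=140, draw]
RT 60: heading 140 -> 80
LT 60: heading 80 -> 140
FD 1: (2.872,5.142) -> (2.106,5.785) [heading=140, draw]
RT 42: heading 140 -> 98
Final: pos=(2.106,5.785), heading=98, 3 segment(s) drawn

Segment lengths:
  seg 1: (0,0) -> (9,0), length = 9
  seg 2: (9,0) -> (2.872,5.142), length = 8
  seg 3: (2.872,5.142) -> (2.106,5.785), length = 1
Total = 18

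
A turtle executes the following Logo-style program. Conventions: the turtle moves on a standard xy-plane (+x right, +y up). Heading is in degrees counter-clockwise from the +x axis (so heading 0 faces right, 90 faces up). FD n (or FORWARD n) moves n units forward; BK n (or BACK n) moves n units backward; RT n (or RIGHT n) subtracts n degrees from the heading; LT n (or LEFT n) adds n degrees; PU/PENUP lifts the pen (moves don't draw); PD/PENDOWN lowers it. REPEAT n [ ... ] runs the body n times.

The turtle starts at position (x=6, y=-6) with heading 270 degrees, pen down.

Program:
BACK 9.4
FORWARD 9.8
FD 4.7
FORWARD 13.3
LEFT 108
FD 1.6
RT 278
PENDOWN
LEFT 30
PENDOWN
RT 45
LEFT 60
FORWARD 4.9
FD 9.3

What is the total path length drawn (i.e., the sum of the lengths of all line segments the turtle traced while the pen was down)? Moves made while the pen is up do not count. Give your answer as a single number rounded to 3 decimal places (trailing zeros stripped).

Executing turtle program step by step:
Start: pos=(6,-6), heading=270, pen down
BK 9.4: (6,-6) -> (6,3.4) [heading=270, draw]
FD 9.8: (6,3.4) -> (6,-6.4) [heading=270, draw]
FD 4.7: (6,-6.4) -> (6,-11.1) [heading=270, draw]
FD 13.3: (6,-11.1) -> (6,-24.4) [heading=270, draw]
LT 108: heading 270 -> 18
FD 1.6: (6,-24.4) -> (7.522,-23.906) [heading=18, draw]
RT 278: heading 18 -> 100
PD: pen down
LT 30: heading 100 -> 130
PD: pen down
RT 45: heading 130 -> 85
LT 60: heading 85 -> 145
FD 4.9: (7.522,-23.906) -> (3.508,-21.095) [heading=145, draw]
FD 9.3: (3.508,-21.095) -> (-4.11,-15.761) [heading=145, draw]
Final: pos=(-4.11,-15.761), heading=145, 7 segment(s) drawn

Segment lengths:
  seg 1: (6,-6) -> (6,3.4), length = 9.4
  seg 2: (6,3.4) -> (6,-6.4), length = 9.8
  seg 3: (6,-6.4) -> (6,-11.1), length = 4.7
  seg 4: (6,-11.1) -> (6,-24.4), length = 13.3
  seg 5: (6,-24.4) -> (7.522,-23.906), length = 1.6
  seg 6: (7.522,-23.906) -> (3.508,-21.095), length = 4.9
  seg 7: (3.508,-21.095) -> (-4.11,-15.761), length = 9.3
Total = 53

Answer: 53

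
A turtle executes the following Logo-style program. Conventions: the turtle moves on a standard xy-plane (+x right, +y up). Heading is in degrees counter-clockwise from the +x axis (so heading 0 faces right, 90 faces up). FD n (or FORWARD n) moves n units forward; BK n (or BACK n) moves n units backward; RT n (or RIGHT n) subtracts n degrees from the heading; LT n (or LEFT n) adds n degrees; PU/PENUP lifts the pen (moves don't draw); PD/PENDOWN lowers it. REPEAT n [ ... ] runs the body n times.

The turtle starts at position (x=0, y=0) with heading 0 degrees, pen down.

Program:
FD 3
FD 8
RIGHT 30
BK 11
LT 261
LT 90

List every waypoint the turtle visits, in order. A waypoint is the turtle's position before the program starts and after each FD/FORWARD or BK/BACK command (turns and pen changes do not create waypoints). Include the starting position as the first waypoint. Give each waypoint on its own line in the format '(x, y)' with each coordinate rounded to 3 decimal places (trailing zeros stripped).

Executing turtle program step by step:
Start: pos=(0,0), heading=0, pen down
FD 3: (0,0) -> (3,0) [heading=0, draw]
FD 8: (3,0) -> (11,0) [heading=0, draw]
RT 30: heading 0 -> 330
BK 11: (11,0) -> (1.474,5.5) [heading=330, draw]
LT 261: heading 330 -> 231
LT 90: heading 231 -> 321
Final: pos=(1.474,5.5), heading=321, 3 segment(s) drawn
Waypoints (4 total):
(0, 0)
(3, 0)
(11, 0)
(1.474, 5.5)

Answer: (0, 0)
(3, 0)
(11, 0)
(1.474, 5.5)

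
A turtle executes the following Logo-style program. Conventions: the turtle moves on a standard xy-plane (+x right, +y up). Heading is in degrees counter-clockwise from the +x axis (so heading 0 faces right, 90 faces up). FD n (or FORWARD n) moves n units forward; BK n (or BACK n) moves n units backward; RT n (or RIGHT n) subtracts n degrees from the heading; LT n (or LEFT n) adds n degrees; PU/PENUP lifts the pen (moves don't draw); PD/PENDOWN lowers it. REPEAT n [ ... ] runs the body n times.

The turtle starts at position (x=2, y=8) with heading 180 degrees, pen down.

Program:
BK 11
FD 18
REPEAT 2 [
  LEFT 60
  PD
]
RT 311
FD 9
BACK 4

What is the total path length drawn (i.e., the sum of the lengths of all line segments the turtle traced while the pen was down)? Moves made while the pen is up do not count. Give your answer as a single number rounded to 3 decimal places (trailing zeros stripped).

Executing turtle program step by step:
Start: pos=(2,8), heading=180, pen down
BK 11: (2,8) -> (13,8) [heading=180, draw]
FD 18: (13,8) -> (-5,8) [heading=180, draw]
REPEAT 2 [
  -- iteration 1/2 --
  LT 60: heading 180 -> 240
  PD: pen down
  -- iteration 2/2 --
  LT 60: heading 240 -> 300
  PD: pen down
]
RT 311: heading 300 -> 349
FD 9: (-5,8) -> (3.835,6.283) [heading=349, draw]
BK 4: (3.835,6.283) -> (-0.092,7.046) [heading=349, draw]
Final: pos=(-0.092,7.046), heading=349, 4 segment(s) drawn

Segment lengths:
  seg 1: (2,8) -> (13,8), length = 11
  seg 2: (13,8) -> (-5,8), length = 18
  seg 3: (-5,8) -> (3.835,6.283), length = 9
  seg 4: (3.835,6.283) -> (-0.092,7.046), length = 4
Total = 42

Answer: 42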